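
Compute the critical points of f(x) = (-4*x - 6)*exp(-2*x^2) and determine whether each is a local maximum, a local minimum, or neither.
f'(x) = 4*(2*x*(2*x + 3) - 1)*exp(-2*x^2)

Solve f'(x) = 0:
  f'(x) = (16*x^2 + 24*x - 4)·exp(-2*x^2) and exp(-2*x^2) > 0 for every x, so f'(x) = 0 ⇔ 16*x^2 + 24*x - 4 = 0.
  Factor: 16*x^2 + 24*x - 4 = 4*(4*x^2 + 6*x - 1); 4*x^2 + 6*x - 1 = 0 has no rational roots; quadratic formula: x = (-6 ± √52)/8.
  ⇒ x = -sqrt(13)/4 - 3/4 ≈ -1.6514, -3/4 + sqrt(13)/4 ≈ 0.1514

f''(x) = 8*(-8*x^3 - 12*x^2 + 6*x + 3)*exp(-2*x^2)
Second-derivative test at each critical point:
  f''(-1.6514) = -0.1234 < 0 → local maximum
  f''(0.1514) = 27.5521 > 0 → local minimum

Critical points: x = -sqrt(13)/4 - 3/4 ≈ -1.6514 (local maximum); x = -3/4 + sqrt(13)/4 ≈ 0.1514 (local minimum)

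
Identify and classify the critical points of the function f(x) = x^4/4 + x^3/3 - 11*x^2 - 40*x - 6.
f'(x) = x^3 + x^2 - 22*x - 40

Solve f'(x) = 0:
  Factor: x^3 + x^2 - 22*x - 40 = (x - 5)*(x + 2)*(x + 4) = 0.
  ⇒ x = -4, -2, 5

f''(x) = 3*x^2 + 2*x - 22
Second-derivative test at each critical point:
  f''(-4) = 18 > 0 → local minimum
  f''(-2) = -14 < 0 → local maximum
  f''(5) = 63 > 0 → local minimum

Critical points: x = -4 (local minimum); x = -2 (local maximum); x = 5 (local minimum)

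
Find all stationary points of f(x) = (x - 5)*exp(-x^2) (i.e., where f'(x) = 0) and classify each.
f'(x) = (-2*x*(x - 5) + 1)*exp(-x^2)

Solve f'(x) = 0:
  f'(x) = (-2*x^2 + 10*x + 1)·exp(-x^2) and exp(-x^2) > 0 for every x, so f'(x) = 0 ⇔ -2*x^2 + 10*x + 1 = 0.
  2*x^2 - 10*x - 1 = 0 has no rational roots; quadratic formula: x = (10 ± √108)/4.
  ⇒ x = 5/2 - 3*sqrt(3)/2 ≈ -0.0981, 5/2 + 3*sqrt(3)/2 ≈ 5.0981

f''(x) = 2*(2*x^2*(x - 5) - 3*x + 5)*exp(-x^2)
Second-derivative test at each critical point:
  f''(-0.0981) = 10.2928 > 0 → local minimum
  f''(5.0981) = -5.361e-11 < 0 → local maximum

Critical points: x = 5/2 - 3*sqrt(3)/2 ≈ -0.0981 (local minimum); x = 5/2 + 3*sqrt(3)/2 ≈ 5.0981 (local maximum)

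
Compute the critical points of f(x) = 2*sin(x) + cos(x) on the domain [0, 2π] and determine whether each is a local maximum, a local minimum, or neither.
f'(x) = -sin(x) + 2*cos(x)

Solve f'(x) = 0 on [0, 2π]:
  f'(x) = 0 ⇔ 2*cos(x) = sin(x) ⇔ tan(x) = 2, i.e. x = arctan(2) + nπ; keep the solutions lying in [0, 2π].
  ⇒ x = atan(2) ≈ 1.1071, atan(2) + pi ≈ 4.2487

f''(x) = -2*sin(x) - cos(x)
Second-derivative test at each critical point:
  f''(1.1071) = -2.2361 < 0 → local maximum
  f''(4.2487) = 2.2361 > 0 → local minimum

Critical points: x = atan(2) ≈ 1.1071 (local maximum); x = atan(2) + pi ≈ 4.2487 (local minimum)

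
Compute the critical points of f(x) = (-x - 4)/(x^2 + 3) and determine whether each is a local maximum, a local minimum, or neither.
f'(x) = (-x^2 + 2*x*(x + 4) - 3)/(x^2 + 3)^2

Solve f'(x) = 0:
  f'(x) = (x^2 + 8*x - 3)/(x^2 + 3)^2; the denominator is positive wherever f is defined, so f'(x) = 0 ⇔ x^2 + 8*x - 3 = 0.
  x^2 + 8*x - 3 = 0 has no rational roots; quadratic formula: x = (-8 ± √76)/2.
  ⇒ x = -sqrt(19) - 4 ≈ -8.3589, -4 + sqrt(19) ≈ 0.3589

f''(x) = 2*(-4*x^2*(x + 4) + (3*x + 4)*(x^2 + 3))/(x^2 + 3)^3
Second-derivative test at each critical point:
  f''(-8.3589) = -0.0016 < 0 → local maximum
  f''(0.3589) = 0.8905 > 0 → local minimum

Critical points: x = -sqrt(19) - 4 ≈ -8.3589 (local maximum); x = -4 + sqrt(19) ≈ 0.3589 (local minimum)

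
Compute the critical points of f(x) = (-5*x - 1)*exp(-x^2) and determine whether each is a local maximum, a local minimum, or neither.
f'(x) = (2*x*(5*x + 1) - 5)*exp(-x^2)

Solve f'(x) = 0:
  f'(x) = (10*x^2 + 2*x - 5)·exp(-x^2) and exp(-x^2) > 0 for every x, so f'(x) = 0 ⇔ 10*x^2 + 2*x - 5 = 0.
  10*x^2 + 2*x - 5 = 0 has no rational roots; quadratic formula: x = (-2 ± √204)/20.
  ⇒ x = -sqrt(51)/10 - 1/10 ≈ -0.8141, -1/10 + sqrt(51)/10 ≈ 0.6141

f''(x) = 2*(-10*x^3 - 2*x^2 + 15*x + 1)*exp(-x^2)
Second-derivative test at each critical point:
  f''(-0.8141) = -7.3613 < 0 → local maximum
  f''(0.6141) = 9.7952 > 0 → local minimum

Critical points: x = -sqrt(51)/10 - 1/10 ≈ -0.8141 (local maximum); x = -1/10 + sqrt(51)/10 ≈ 0.6141 (local minimum)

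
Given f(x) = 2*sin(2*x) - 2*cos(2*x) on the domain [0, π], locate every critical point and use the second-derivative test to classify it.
f'(x) = 4*sqrt(2)*sin(2*x + pi/4)

Solve f'(x) = 0 on [0, π]:
  f'(x) = 0 ⇔ 2*cos(2*x) = -2*sin(2*x) ⇔ tan(2*x) = -1, i.e. 2*x = arctan(-1) + nπ; keep the solutions lying in [0, π].
  ⇒ x = 3*pi/8 ≈ 1.1781, 7*pi/8 ≈ 2.7489

f''(x) = 8*sqrt(2)*cos(2*x + pi/4)
Second-derivative test at each critical point:
  f''(1.1781) = -11.3137 < 0 → local maximum
  f''(2.7489) = 11.3137 > 0 → local minimum

Critical points: x = 3*pi/8 ≈ 1.1781 (local maximum); x = 7*pi/8 ≈ 2.7489 (local minimum)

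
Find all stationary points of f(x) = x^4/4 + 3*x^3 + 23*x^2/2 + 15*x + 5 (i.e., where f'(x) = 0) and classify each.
f'(x) = x^3 + 9*x^2 + 23*x + 15

Solve f'(x) = 0:
  Factor: x^3 + 9*x^2 + 23*x + 15 = (x + 1)*(x + 3)*(x + 5) = 0.
  ⇒ x = -5, -3, -1

f''(x) = 3*x^2 + 18*x + 23
Second-derivative test at each critical point:
  f''(-5) = 8 > 0 → local minimum
  f''(-3) = -4 < 0 → local maximum
  f''(-1) = 8 > 0 → local minimum

Critical points: x = -5 (local minimum); x = -3 (local maximum); x = -1 (local minimum)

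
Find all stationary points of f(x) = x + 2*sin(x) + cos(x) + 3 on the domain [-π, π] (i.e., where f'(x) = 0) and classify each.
f'(x) = -sin(x) + 2*cos(x) + 1

Solve f'(x) = 0 on [-π, π]:
  f'(x) = 0 ⇔ -sin(x) + 2*cos(x) = -1. Write the left side as R·cos(x + φ) with R = √(2² + 1²) = sqrt(5), cos φ = 2*sqrt(5)/5, sin φ = sqrt(5)/5; then cos(x + φ) = -sqrt(5)/5. Solve for x and keep the solutions lying in [-π, π].
  ⇒ x = -pi + atan(3/4) ≈ -2.4981, pi/2 ≈ 1.5708

f''(x) = -2*sin(x) - cos(x)
Second-derivative test at each critical point:
  f''(-2.4981) = 2 > 0 → local minimum
  f''(1.5708) = -2 < 0 → local maximum

Critical points: x = -pi + atan(3/4) ≈ -2.4981 (local minimum); x = pi/2 ≈ 1.5708 (local maximum)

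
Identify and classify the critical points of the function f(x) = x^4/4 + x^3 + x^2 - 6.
f'(x) = x*(x^2 + 3*x + 2)

Solve f'(x) = 0:
  Factor: x^3 + 3*x^2 + 2*x = x*(x + 1)*(x + 2) = 0.
  ⇒ x = -2, -1, 0

f''(x) = 3*x^2 + 6*x + 2
Second-derivative test at each critical point:
  f''(-2) = 2 > 0 → local minimum
  f''(-1) = -1 < 0 → local maximum
  f''(0) = 2 > 0 → local minimum

Critical points: x = -2 (local minimum); x = -1 (local maximum); x = 0 (local minimum)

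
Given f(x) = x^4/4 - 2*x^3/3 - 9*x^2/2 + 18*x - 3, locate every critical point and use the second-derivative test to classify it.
f'(x) = x^3 - 2*x^2 - 9*x + 18

Solve f'(x) = 0:
  Factor: x^3 - 2*x^2 - 9*x + 18 = (x - 3)*(x - 2)*(x + 3) = 0.
  ⇒ x = -3, 2, 3

f''(x) = 3*x^2 - 4*x - 9
Second-derivative test at each critical point:
  f''(-3) = 30 > 0 → local minimum
  f''(2) = -5 < 0 → local maximum
  f''(3) = 6 > 0 → local minimum

Critical points: x = -3 (local minimum); x = 2 (local maximum); x = 3 (local minimum)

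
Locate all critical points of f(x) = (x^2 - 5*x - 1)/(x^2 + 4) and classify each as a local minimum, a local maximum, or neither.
f'(x) = 5*(x^2 + 2*x - 4)/(x^4 + 8*x^2 + 16)

Solve f'(x) = 0:
  f'(x) = 5*(x^2 + 2*x - 4)/(x^2 + 4)^2; the denominator is positive wherever f is defined, so f'(x) = 0 ⇔ 5*x^2 + 10*x - 20 = 0.
  Factor: 5*x^2 + 10*x - 20 = 5*(x^2 + 2*x - 4); x^2 + 2*x - 4 = 0 has no rational roots; quadratic formula: x = (-2 ± √20)/2.
  ⇒ x = -sqrt(5) - 1 ≈ -3.2361, -1 + sqrt(5) ≈ 1.2361

f''(x) = 10*(-x^3 - 3*x^2 + 12*x + 4)/(x^6 + 12*x^4 + 48*x^2 + 64)
Second-derivative test at each critical point:
  f''(-3.2361) = -0.1068 < 0 → local maximum
  f''(1.2361) = 0.7318 > 0 → local minimum

Critical points: x = -sqrt(5) - 1 ≈ -3.2361 (local maximum); x = -1 + sqrt(5) ≈ 1.2361 (local minimum)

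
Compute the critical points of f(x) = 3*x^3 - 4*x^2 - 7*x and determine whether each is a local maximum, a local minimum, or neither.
f'(x) = 9*x^2 - 8*x - 7

Solve f'(x) = 0:
  9*x^2 - 8*x - 7 = 0 has no rational roots; quadratic formula: x = (8 ± √316)/18.
  ⇒ x = 4/9 - sqrt(79)/9 ≈ -0.5431, 4/9 + sqrt(79)/9 ≈ 1.4320

f''(x) = 18*x - 8
Second-derivative test at each critical point:
  f''(-0.5431) = -17.7764 < 0 → local maximum
  f''(1.4320) = 17.7764 > 0 → local minimum

Critical points: x = 4/9 - sqrt(79)/9 ≈ -0.5431 (local maximum); x = 4/9 + sqrt(79)/9 ≈ 1.4320 (local minimum)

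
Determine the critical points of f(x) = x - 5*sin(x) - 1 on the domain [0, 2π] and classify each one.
f'(x) = 1 - 5*cos(x)

Solve f'(x) = 0 on [0, 2π]:
  f'(x) = 0 ⇔ cos(x) = 1/5, i.e. x = ±arccos(1/5) + 2nπ; keep the solutions lying in [0, 2π].
  ⇒ x = acos(1/5) ≈ 1.3694, -acos(1/5) + 2*pi ≈ 4.9137

f''(x) = 5*sin(x)
Second-derivative test at each critical point:
  f''(1.3694) = 4.8990 > 0 → local minimum
  f''(4.9137) = -4.8990 < 0 → local maximum

Critical points: x = acos(1/5) ≈ 1.3694 (local minimum); x = -acos(1/5) + 2*pi ≈ 4.9137 (local maximum)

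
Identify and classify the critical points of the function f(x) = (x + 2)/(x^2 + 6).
f'(x) = (x^2 - 2*x*(x + 2) + 6)/(x^2 + 6)^2

Solve f'(x) = 0:
  f'(x) = -(x^2 + 4*x - 6)/(x^2 + 6)^2; the denominator is positive wherever f is defined, so f'(x) = 0 ⇔ -x^2 - 4*x + 6 = 0.
  x^2 + 4*x - 6 = 0 has no rational roots; quadratic formula: x = (-4 ± √40)/2.
  ⇒ x = -sqrt(10) - 2 ≈ -5.1623, -2 + sqrt(10) ≈ 1.1623

f''(x) = 2*(4*x^2*(x + 2) - (3*x + 2)*(x^2 + 6))/(x^2 + 6)^3
Second-derivative test at each critical point:
  f''(-5.1623) = 0.0059 > 0 → local minimum
  f''(1.1623) = -0.1170 < 0 → local maximum

Critical points: x = -sqrt(10) - 2 ≈ -5.1623 (local minimum); x = -2 + sqrt(10) ≈ 1.1623 (local maximum)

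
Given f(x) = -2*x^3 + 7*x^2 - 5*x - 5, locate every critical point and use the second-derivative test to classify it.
f'(x) = -6*x^2 + 14*x - 5

Solve f'(x) = 0:
  6*x^2 - 14*x + 5 = 0 has no rational roots; quadratic formula: x = (14 ± √76)/12.
  ⇒ x = 7/6 - sqrt(19)/6 ≈ 0.4402, sqrt(19)/6 + 7/6 ≈ 1.8931

f''(x) = 14 - 12*x
Second-derivative test at each critical point:
  f''(0.4402) = 8.7178 > 0 → local minimum
  f''(1.8931) = -8.7178 < 0 → local maximum

Critical points: x = 7/6 - sqrt(19)/6 ≈ 0.4402 (local minimum); x = sqrt(19)/6 + 7/6 ≈ 1.8931 (local maximum)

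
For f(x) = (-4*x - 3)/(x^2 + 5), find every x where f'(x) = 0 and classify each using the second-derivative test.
f'(x) = 2*(2*x^2 + 3*x - 10)/(x^4 + 10*x^2 + 25)

Solve f'(x) = 0:
  f'(x) = 2*(2*x^2 + 3*x - 10)/(x^2 + 5)^2; the denominator is positive wherever f is defined, so f'(x) = 0 ⇔ 4*x^2 + 6*x - 20 = 0.
  Factor: 4*x^2 + 6*x - 20 = 2*(2*x^2 + 3*x - 10); 2*x^2 + 3*x - 10 = 0 has no rational roots; quadratic formula: x = (-3 ± √89)/4.
  ⇒ x = -sqrt(89)/4 - 3/4 ≈ -3.1085, -3/4 + sqrt(89)/4 ≈ 1.6085

f''(x) = 2*(-4*x^2*(4*x + 3) + 3*(4*x + 1)*(x^2 + 5))/(x^2 + 5)^3
Second-derivative test at each critical point:
  f''(-3.1085) = -0.0878 < 0 → local maximum
  f''(1.6085) = 0.3278 > 0 → local minimum

Critical points: x = -sqrt(89)/4 - 3/4 ≈ -3.1085 (local maximum); x = -3/4 + sqrt(89)/4 ≈ 1.6085 (local minimum)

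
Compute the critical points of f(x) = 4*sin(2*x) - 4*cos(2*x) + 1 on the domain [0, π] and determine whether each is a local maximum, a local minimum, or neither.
f'(x) = 8*sqrt(2)*sin(2*x + pi/4)

Solve f'(x) = 0 on [0, π]:
  f'(x) = 0 ⇔ 4*cos(2*x) = -4*sin(2*x) ⇔ tan(2*x) = -1, i.e. 2*x = arctan(-1) + nπ; keep the solutions lying in [0, π].
  ⇒ x = 3*pi/8 ≈ 1.1781, 7*pi/8 ≈ 2.7489

f''(x) = 16*sqrt(2)*cos(2*x + pi/4)
Second-derivative test at each critical point:
  f''(1.1781) = -22.6274 < 0 → local maximum
  f''(2.7489) = 22.6274 > 0 → local minimum

Critical points: x = 3*pi/8 ≈ 1.1781 (local maximum); x = 7*pi/8 ≈ 2.7489 (local minimum)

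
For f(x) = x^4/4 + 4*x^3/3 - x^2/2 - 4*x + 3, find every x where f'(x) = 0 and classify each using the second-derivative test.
f'(x) = x^3 + 4*x^2 - x - 4

Solve f'(x) = 0:
  Factor: x^3 + 4*x^2 - x - 4 = (x - 1)*(x + 1)*(x + 4) = 0.
  ⇒ x = -4, -1, 1

f''(x) = 3*x^2 + 8*x - 1
Second-derivative test at each critical point:
  f''(-4) = 15 > 0 → local minimum
  f''(-1) = -6 < 0 → local maximum
  f''(1) = 10 > 0 → local minimum

Critical points: x = -4 (local minimum); x = -1 (local maximum); x = 1 (local minimum)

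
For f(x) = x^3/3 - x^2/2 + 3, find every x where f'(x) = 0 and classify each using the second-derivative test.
f'(x) = x*(x - 1)

Solve f'(x) = 0:
  Factor: x^2 - x = x*(x - 1) = 0.
  ⇒ x = 0, 1

f''(x) = 2*x - 1
Second-derivative test at each critical point:
  f''(0) = -1 < 0 → local maximum
  f''(1) = 1 > 0 → local minimum

Critical points: x = 0 (local maximum); x = 1 (local minimum)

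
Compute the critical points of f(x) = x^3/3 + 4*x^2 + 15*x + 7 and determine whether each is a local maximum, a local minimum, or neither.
f'(x) = x^2 + 8*x + 15

Solve f'(x) = 0:
  Factor: x^2 + 8*x + 15 = (x + 3)*(x + 5) = 0.
  ⇒ x = -5, -3

f''(x) = 2*x + 8
Second-derivative test at each critical point:
  f''(-5) = -2 < 0 → local maximum
  f''(-3) = 2 > 0 → local minimum

Critical points: x = -5 (local maximum); x = -3 (local minimum)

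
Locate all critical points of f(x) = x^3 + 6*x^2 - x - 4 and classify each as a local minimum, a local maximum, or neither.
f'(x) = 3*x^2 + 12*x - 1

Solve f'(x) = 0:
  3*x^2 + 12*x - 1 = 0 has no rational roots; quadratic formula: x = (-12 ± √156)/6.
  ⇒ x = -sqrt(39)/3 - 2 ≈ -4.0817, -2 + sqrt(39)/3 ≈ 0.0817

f''(x) = 6*x + 12
Second-derivative test at each critical point:
  f''(-4.0817) = -12.4900 < 0 → local maximum
  f''(0.0817) = 12.4900 > 0 → local minimum

Critical points: x = -sqrt(39)/3 - 2 ≈ -4.0817 (local maximum); x = -2 + sqrt(39)/3 ≈ 0.0817 (local minimum)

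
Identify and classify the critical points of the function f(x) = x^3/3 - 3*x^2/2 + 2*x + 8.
f'(x) = x^2 - 3*x + 2

Solve f'(x) = 0:
  Factor: x^2 - 3*x + 2 = (x - 2)*(x - 1) = 0.
  ⇒ x = 1, 2

f''(x) = 2*x - 3
Second-derivative test at each critical point:
  f''(1) = -1 < 0 → local maximum
  f''(2) = 1 > 0 → local minimum

Critical points: x = 1 (local maximum); x = 2 (local minimum)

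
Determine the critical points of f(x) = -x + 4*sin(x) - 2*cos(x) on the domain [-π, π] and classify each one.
f'(x) = 2*sin(x) + 4*cos(x) - 1

Solve f'(x) = 0 on [-π, π]:
  f'(x) = 0 ⇔ 2*sin(x) + 4*cos(x) = 1. Write the left side as R·cos(x + φ) with R = √(4² + (-2)²) = 2*sqrt(5), cos φ = 2*sqrt(5)/5, sin φ = -sqrt(5)/5; then cos(x + φ) = sqrt(5)/10. Solve for x and keep the solutions lying in [-π, π].
  ⇒ x = atan((1 - 2*sqrt(19))/(2 + sqrt(19))) ≈ -0.8816, atan((1 + 2*sqrt(19))/(2 - sqrt(19))) + pi ≈ 1.8089

f''(x) = -4*sin(x) + 2*cos(x)
Second-derivative test at each critical point:
  f''(-0.8816) = 4.3589 > 0 → local minimum
  f''(1.8089) = -4.3589 < 0 → local maximum

Critical points: x = atan((1 - 2*sqrt(19))/(2 + sqrt(19))) ≈ -0.8816 (local minimum); x = atan((1 + 2*sqrt(19))/(2 - sqrt(19))) + pi ≈ 1.8089 (local maximum)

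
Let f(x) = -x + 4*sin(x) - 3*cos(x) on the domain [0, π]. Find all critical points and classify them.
f'(x) = 3*sin(x) + 4*cos(x) - 1

Solve f'(x) = 0 on [0, π]:
  f'(x) = 0 ⇔ 3*sin(x) + 4*cos(x) = 1. Write the left side as R·cos(x + φ) with R = √(4² + (-3)²) = 5, cos φ = 4/5, sin φ = -3/5; then cos(x + φ) = 1/5. Solve for x and keep the solutions lying in [0, π].
  ⇒ x = atan((3 + 8*sqrt(6))/(4 - 6*sqrt(6))) + pi ≈ 2.0129

f''(x) = -4*sin(x) + 3*cos(x)
Second-derivative test at each critical point:
  f''(2.0129) = -4.8990 < 0 → local maximum

Critical points: x = atan((3 + 8*sqrt(6))/(4 - 6*sqrt(6))) + pi ≈ 2.0129 (local maximum)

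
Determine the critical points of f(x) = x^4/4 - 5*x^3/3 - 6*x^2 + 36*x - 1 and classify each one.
f'(x) = x^3 - 5*x^2 - 12*x + 36

Solve f'(x) = 0:
  Factor: x^3 - 5*x^2 - 12*x + 36 = (x - 6)*(x - 2)*(x + 3) = 0.
  ⇒ x = -3, 2, 6

f''(x) = 3*x^2 - 10*x - 12
Second-derivative test at each critical point:
  f''(-3) = 45 > 0 → local minimum
  f''(2) = -20 < 0 → local maximum
  f''(6) = 36 > 0 → local minimum

Critical points: x = -3 (local minimum); x = 2 (local maximum); x = 6 (local minimum)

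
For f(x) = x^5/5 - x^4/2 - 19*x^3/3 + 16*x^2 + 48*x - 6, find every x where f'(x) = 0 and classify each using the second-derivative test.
f'(x) = x^4 - 2*x^3 - 19*x^2 + 32*x + 48

Solve f'(x) = 0:
  Factor: x^4 - 2*x^3 - 19*x^2 + 32*x + 48 = (x - 4)*(x - 3)*(x + 1)*(x + 4) = 0.
  ⇒ x = -4, -1, 3, 4

f''(x) = 4*x^3 - 6*x^2 - 38*x + 32
Second-derivative test at each critical point:
  f''(-4) = -168 < 0 → local maximum
  f''(-1) = 60 > 0 → local minimum
  f''(3) = -28 < 0 → local maximum
  f''(4) = 40 > 0 → local minimum

Critical points: x = -4 (local maximum); x = -1 (local minimum); x = 3 (local maximum); x = 4 (local minimum)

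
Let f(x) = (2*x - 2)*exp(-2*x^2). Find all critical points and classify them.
f'(x) = 2*(-4*x*(x - 1) + 1)*exp(-2*x^2)

Solve f'(x) = 0:
  f'(x) = (-8*x^2 + 8*x + 2)·exp(-2*x^2) and exp(-2*x^2) > 0 for every x, so f'(x) = 0 ⇔ -8*x^2 + 8*x + 2 = 0.
  Factor: -8*x^2 + 8*x + 2 = -2*(4*x^2 - 4*x - 1); 4*x^2 - 4*x - 1 = 0 has no rational roots; quadratic formula: x = (4 ± √32)/8.
  ⇒ x = 1/2 - sqrt(2)/2 ≈ -0.2071, 1/2 + sqrt(2)/2 ≈ 1.2071

f''(x) = 8*(4*x^2*(x - 1) - 3*x + 1)*exp(-2*x^2)
Second-derivative test at each critical point:
  f''(-0.2071) = 10.3836 > 0 → local minimum
  f''(1.2071) = -0.6137 < 0 → local maximum

Critical points: x = 1/2 - sqrt(2)/2 ≈ -0.2071 (local minimum); x = 1/2 + sqrt(2)/2 ≈ 1.2071 (local maximum)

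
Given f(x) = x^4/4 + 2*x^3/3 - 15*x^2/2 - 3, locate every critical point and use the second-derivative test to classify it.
f'(x) = x*(x^2 + 2*x - 15)

Solve f'(x) = 0:
  Factor: x^3 + 2*x^2 - 15*x = x*(x - 3)*(x + 5) = 0.
  ⇒ x = -5, 0, 3

f''(x) = 3*x^2 + 4*x - 15
Second-derivative test at each critical point:
  f''(-5) = 40 > 0 → local minimum
  f''(0) = -15 < 0 → local maximum
  f''(3) = 24 > 0 → local minimum

Critical points: x = -5 (local minimum); x = 0 (local maximum); x = 3 (local minimum)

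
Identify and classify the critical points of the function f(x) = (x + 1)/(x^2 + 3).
f'(x) = (x^2 - 2*x*(x + 1) + 3)/(x^2 + 3)^2

Solve f'(x) = 0:
  f'(x) = -(x - 1)*(x + 3)/(x^2 + 3)^2; the denominator is positive wherever f is defined, so f'(x) = 0 ⇔ -x^2 - 2*x + 3 = 0.
  Factor: -x^2 - 2*x + 3 = -(x - 1)*(x + 3) = 0.
  ⇒ x = -3, 1

f''(x) = 2*(4*x^2*(x + 1) - (3*x + 1)*(x^2 + 3))/(x^2 + 3)^3
Second-derivative test at each critical point:
  f''(-3) = 1/36 > 0 → local minimum
  f''(1) = -1/4 < 0 → local maximum

Critical points: x = -3 (local minimum); x = 1 (local maximum)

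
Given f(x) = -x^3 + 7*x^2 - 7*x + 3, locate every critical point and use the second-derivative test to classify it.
f'(x) = -3*x^2 + 14*x - 7

Solve f'(x) = 0:
  3*x^2 - 14*x + 7 = 0 has no rational roots; quadratic formula: x = (14 ± √112)/6.
  ⇒ x = 7/3 - 2*sqrt(7)/3 ≈ 0.5695, 2*sqrt(7)/3 + 7/3 ≈ 4.0972

f''(x) = 14 - 6*x
Second-derivative test at each critical point:
  f''(0.5695) = 10.5830 > 0 → local minimum
  f''(4.0972) = -10.5830 < 0 → local maximum

Critical points: x = 7/3 - 2*sqrt(7)/3 ≈ 0.5695 (local minimum); x = 2*sqrt(7)/3 + 7/3 ≈ 4.0972 (local maximum)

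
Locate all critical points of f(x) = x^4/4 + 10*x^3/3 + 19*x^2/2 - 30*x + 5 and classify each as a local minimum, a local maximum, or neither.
f'(x) = x^3 + 10*x^2 + 19*x - 30

Solve f'(x) = 0:
  Factor: x^3 + 10*x^2 + 19*x - 30 = (x - 1)*(x + 5)*(x + 6) = 0.
  ⇒ x = -6, -5, 1

f''(x) = 3*x^2 + 20*x + 19
Second-derivative test at each critical point:
  f''(-6) = 7 > 0 → local minimum
  f''(-5) = -6 < 0 → local maximum
  f''(1) = 42 > 0 → local minimum

Critical points: x = -6 (local minimum); x = -5 (local maximum); x = 1 (local minimum)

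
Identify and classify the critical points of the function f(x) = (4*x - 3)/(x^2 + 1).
f'(x) = 2*(-2*x^2 + 3*x + 2)/(x^4 + 2*x^2 + 1)

Solve f'(x) = 0:
  f'(x) = -2*(x - 2)*(2*x + 1)/(x^2 + 1)^2; the denominator is positive wherever f is defined, so f'(x) = 0 ⇔ -4*x^2 + 6*x + 4 = 0.
  Factor: -4*x^2 + 6*x + 4 = -2*(x - 2)*(2*x + 1) = 0.
  ⇒ x = -1/2, 2

f''(x) = 2*(4*x^2*(4*x - 3) + 3*(1 - 4*x)*(x^2 + 1))/(x^2 + 1)^3
Second-derivative test at each critical point:
  f''(-1/2) = 32/5 > 0 → local minimum
  f''(2) = -2/5 < 0 → local maximum

Critical points: x = -1/2 (local minimum); x = 2 (local maximum)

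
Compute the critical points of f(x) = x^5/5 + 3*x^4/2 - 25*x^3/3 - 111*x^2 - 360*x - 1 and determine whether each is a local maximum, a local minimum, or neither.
f'(x) = x^4 + 6*x^3 - 25*x^2 - 222*x - 360

Solve f'(x) = 0:
  Factor: x^4 + 6*x^3 - 25*x^2 - 222*x - 360 = (x - 6)*(x + 3)*(x + 4)*(x + 5) = 0.
  ⇒ x = -5, -4, -3, 6

f''(x) = 4*x^3 + 18*x^2 - 50*x - 222
Second-derivative test at each critical point:
  f''(-5) = -22 < 0 → local maximum
  f''(-4) = 10 > 0 → local minimum
  f''(-3) = -18 < 0 → local maximum
  f''(6) = 990 > 0 → local minimum

Critical points: x = -5 (local maximum); x = -4 (local minimum); x = -3 (local maximum); x = 6 (local minimum)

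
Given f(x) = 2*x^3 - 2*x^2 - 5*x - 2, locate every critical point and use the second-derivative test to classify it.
f'(x) = 6*x^2 - 4*x - 5

Solve f'(x) = 0:
  6*x^2 - 4*x - 5 = 0 has no rational roots; quadratic formula: x = (4 ± √136)/12.
  ⇒ x = 1/3 - sqrt(34)/6 ≈ -0.6385, 1/3 + sqrt(34)/6 ≈ 1.3052

f''(x) = 12*x - 4
Second-derivative test at each critical point:
  f''(-0.6385) = -11.6619 < 0 → local maximum
  f''(1.3052) = 11.6619 > 0 → local minimum

Critical points: x = 1/3 - sqrt(34)/6 ≈ -0.6385 (local maximum); x = 1/3 + sqrt(34)/6 ≈ 1.3052 (local minimum)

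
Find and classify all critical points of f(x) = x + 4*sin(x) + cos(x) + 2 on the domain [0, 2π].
f'(x) = -sin(x) + 4*cos(x) + 1

Solve f'(x) = 0 on [0, 2π]:
  f'(x) = 0 ⇔ -sin(x) + 4*cos(x) = -1. Write the left side as R·cos(x + φ) with R = √(4² + 1²) = sqrt(17), cos φ = 4*sqrt(17)/17, sin φ = sqrt(17)/17; then cos(x + φ) = -sqrt(17)/17. Solve for x and keep the solutions lying in [0, 2π].
  ⇒ x = pi/2 ≈ 1.5708, atan(15/8) + pi ≈ 4.2224

f''(x) = -4*sin(x) - cos(x)
Second-derivative test at each critical point:
  f''(1.5708) = -4 < 0 → local maximum
  f''(4.2224) = 4 > 0 → local minimum

Critical points: x = pi/2 ≈ 1.5708 (local maximum); x = atan(15/8) + pi ≈ 4.2224 (local minimum)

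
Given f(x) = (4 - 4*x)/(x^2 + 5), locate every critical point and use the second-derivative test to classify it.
f'(x) = 4*(-x^2 + 2*x*(x - 1) - 5)/(x^2 + 5)^2

Solve f'(x) = 0:
  f'(x) = 4*(x^2 - 2*x - 5)/(x^2 + 5)^2; the denominator is positive wherever f is defined, so f'(x) = 0 ⇔ 4*x^2 - 8*x - 20 = 0.
  Factor: 4*x^2 - 8*x - 20 = 4*(x^2 - 2*x - 5); x^2 - 2*x - 5 = 0 has no rational roots; quadratic formula: x = (2 ± √24)/2.
  ⇒ x = 1 - sqrt(6) ≈ -1.4495, 1 + sqrt(6) ≈ 3.4495

f''(x) = 8*(4*x^2*(1 - x) + (3*x - 1)*(x^2 + 5))/(x^2 + 5)^3
Second-derivative test at each critical point:
  f''(-1.4495) = -0.3886 < 0 → local maximum
  f''(3.4495) = 0.0686 > 0 → local minimum

Critical points: x = 1 - sqrt(6) ≈ -1.4495 (local maximum); x = 1 + sqrt(6) ≈ 3.4495 (local minimum)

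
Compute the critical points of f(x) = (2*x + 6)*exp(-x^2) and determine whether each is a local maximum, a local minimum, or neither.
f'(x) = 2*(-2*x*(x + 3) + 1)*exp(-x^2)

Solve f'(x) = 0:
  f'(x) = (-4*x^2 - 12*x + 2)·exp(-x^2) and exp(-x^2) > 0 for every x, so f'(x) = 0 ⇔ -4*x^2 - 12*x + 2 = 0.
  Factor: -4*x^2 - 12*x + 2 = -2*(2*x^2 + 6*x - 1); 2*x^2 + 6*x - 1 = 0 has no rational roots; quadratic formula: x = (-6 ± √44)/4.
  ⇒ x = -sqrt(11)/2 - 3/2 ≈ -3.1583, -3/2 + sqrt(11)/2 ≈ 0.1583

f''(x) = 4*(2*x^2*(x + 3) - 3*x - 3)*exp(-x^2)
Second-derivative test at each critical point:
  f''(-3.1583) = 0.0006 > 0 → local minimum
  f''(0.1583) = -12.9381 < 0 → local maximum

Critical points: x = -sqrt(11)/2 - 3/2 ≈ -3.1583 (local minimum); x = -3/2 + sqrt(11)/2 ≈ 0.1583 (local maximum)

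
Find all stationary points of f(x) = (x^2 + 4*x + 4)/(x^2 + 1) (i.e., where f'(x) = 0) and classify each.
f'(x) = 2*(-2*x^2 - 3*x + 2)/(x^4 + 2*x^2 + 1)

Solve f'(x) = 0:
  f'(x) = -2*(x + 2)*(2*x - 1)/(x^2 + 1)^2; the denominator is positive wherever f is defined, so f'(x) = 0 ⇔ -4*x^2 - 6*x + 4 = 0.
  Factor: -4*x^2 - 6*x + 4 = -2*(x + 2)*(2*x - 1) = 0.
  ⇒ x = -2, 1/2

f''(x) = 2*(4*x^3 + 9*x^2 - 12*x - 3)/(x^6 + 3*x^4 + 3*x^2 + 1)
Second-derivative test at each critical point:
  f''(-2) = 2/5 > 0 → local minimum
  f''(1/2) = -32/5 < 0 → local maximum

Critical points: x = -2 (local minimum); x = 1/2 (local maximum)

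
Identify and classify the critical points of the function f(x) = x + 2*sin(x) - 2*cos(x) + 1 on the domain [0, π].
f'(x) = 2*sqrt(2)*sin(x + pi/4) + 1

Solve f'(x) = 0 on [0, π]:
  f'(x) = 0 ⇔ 2*sin(x) + 2*cos(x) = -1. Write the left side as R·cos(x + φ) with R = √(2² + (-2)²) = 2*sqrt(2), cos φ = sqrt(2)/2, sin φ = -sqrt(2)/2; then cos(x + φ) = -sqrt(2)/4. Solve for x and keep the solutions lying in [0, π].
  ⇒ x = atan((-1 + sqrt(7))/(-sqrt(7) - 1)) + pi ≈ 2.7176

f''(x) = 2*sqrt(2)*cos(x + pi/4)
Second-derivative test at each critical point:
  f''(2.7176) = -2.6458 < 0 → local maximum

Critical points: x = atan((-1 + sqrt(7))/(-sqrt(7) - 1)) + pi ≈ 2.7176 (local maximum)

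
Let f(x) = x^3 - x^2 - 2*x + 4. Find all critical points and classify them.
f'(x) = 3*x^2 - 2*x - 2

Solve f'(x) = 0:
  3*x^2 - 2*x - 2 = 0 has no rational roots; quadratic formula: x = (2 ± √28)/6.
  ⇒ x = 1/3 - sqrt(7)/3 ≈ -0.5486, 1/3 + sqrt(7)/3 ≈ 1.2153

f''(x) = 6*x - 2
Second-derivative test at each critical point:
  f''(-0.5486) = -5.2915 < 0 → local maximum
  f''(1.2153) = 5.2915 > 0 → local minimum

Critical points: x = 1/3 - sqrt(7)/3 ≈ -0.5486 (local maximum); x = 1/3 + sqrt(7)/3 ≈ 1.2153 (local minimum)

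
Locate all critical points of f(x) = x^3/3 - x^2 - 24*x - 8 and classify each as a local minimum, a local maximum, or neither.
f'(x) = x^2 - 2*x - 24

Solve f'(x) = 0:
  Factor: x^2 - 2*x - 24 = (x - 6)*(x + 4) = 0.
  ⇒ x = -4, 6

f''(x) = 2*x - 2
Second-derivative test at each critical point:
  f''(-4) = -10 < 0 → local maximum
  f''(6) = 10 > 0 → local minimum

Critical points: x = -4 (local maximum); x = 6 (local minimum)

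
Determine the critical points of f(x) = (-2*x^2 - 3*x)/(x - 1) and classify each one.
f'(x) = (-2*x^2 + 4*x + 3)/(x^2 - 2*x + 1)

Solve f'(x) = 0:
  f'(x) = -(2*x^2 - 4*x - 3)/(x - 1)^2; the denominator is positive wherever f is defined, so f'(x) = 0 ⇔ -2*x^2 + 4*x + 3 = 0.
  2*x^2 - 4*x - 3 = 0 has no rational roots; quadratic formula: x = (4 ± √40)/4.
  ⇒ x = 1 - sqrt(10)/2 ≈ -0.5811, 1 + sqrt(10)/2 ≈ 2.5811

f''(x) = -10/(x^3 - 3*x^2 + 3*x - 1)
Second-derivative test at each critical point:
  f''(-0.5811) = 2.5298 > 0 → local minimum
  f''(2.5811) = -2.5298 < 0 → local maximum

Critical points: x = 1 - sqrt(10)/2 ≈ -0.5811 (local minimum); x = 1 + sqrt(10)/2 ≈ 2.5811 (local maximum)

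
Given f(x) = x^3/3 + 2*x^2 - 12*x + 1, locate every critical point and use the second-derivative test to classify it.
f'(x) = x^2 + 4*x - 12

Solve f'(x) = 0:
  Factor: x^2 + 4*x - 12 = (x - 2)*(x + 6) = 0.
  ⇒ x = -6, 2

f''(x) = 2*x + 4
Second-derivative test at each critical point:
  f''(-6) = -8 < 0 → local maximum
  f''(2) = 8 > 0 → local minimum

Critical points: x = -6 (local maximum); x = 2 (local minimum)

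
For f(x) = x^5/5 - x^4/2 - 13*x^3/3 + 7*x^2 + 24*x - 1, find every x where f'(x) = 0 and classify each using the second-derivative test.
f'(x) = x^4 - 2*x^3 - 13*x^2 + 14*x + 24

Solve f'(x) = 0:
  Factor: x^4 - 2*x^3 - 13*x^2 + 14*x + 24 = (x - 4)*(x - 2)*(x + 1)*(x + 3) = 0.
  ⇒ x = -3, -1, 2, 4

f''(x) = 4*x^3 - 6*x^2 - 26*x + 14
Second-derivative test at each critical point:
  f''(-3) = -70 < 0 → local maximum
  f''(-1) = 30 > 0 → local minimum
  f''(2) = -30 < 0 → local maximum
  f''(4) = 70 > 0 → local minimum

Critical points: x = -3 (local maximum); x = -1 (local minimum); x = 2 (local maximum); x = 4 (local minimum)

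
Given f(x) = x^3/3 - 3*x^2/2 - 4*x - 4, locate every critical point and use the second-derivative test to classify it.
f'(x) = x^2 - 3*x - 4

Solve f'(x) = 0:
  Factor: x^2 - 3*x - 4 = (x - 4)*(x + 1) = 0.
  ⇒ x = -1, 4

f''(x) = 2*x - 3
Second-derivative test at each critical point:
  f''(-1) = -5 < 0 → local maximum
  f''(4) = 5 > 0 → local minimum

Critical points: x = -1 (local maximum); x = 4 (local minimum)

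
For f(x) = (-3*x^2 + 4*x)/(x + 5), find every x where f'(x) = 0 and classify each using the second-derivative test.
f'(x) = (-3*x^2 - 30*x + 20)/(x^2 + 10*x + 25)

Solve f'(x) = 0:
  f'(x) = -(3*x^2 + 30*x - 20)/(x + 5)^2; the denominator is positive wherever f is defined, so f'(x) = 0 ⇔ -3*x^2 - 30*x + 20 = 0.
  3*x^2 + 30*x - 20 = 0 has no rational roots; quadratic formula: x = (-30 ± √1140)/6.
  ⇒ x = -sqrt(285)/3 - 5 ≈ -10.6273, -5 + sqrt(285)/3 ≈ 0.6273

f''(x) = -190/(x^3 + 15*x^2 + 75*x + 125)
Second-derivative test at each critical point:
  f''(-10.6273) = 1.0662 > 0 → local minimum
  f''(0.6273) = -1.0662 < 0 → local maximum

Critical points: x = -sqrt(285)/3 - 5 ≈ -10.6273 (local minimum); x = -5 + sqrt(285)/3 ≈ 0.6273 (local maximum)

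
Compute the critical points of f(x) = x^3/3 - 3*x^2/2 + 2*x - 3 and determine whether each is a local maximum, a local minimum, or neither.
f'(x) = x^2 - 3*x + 2

Solve f'(x) = 0:
  Factor: x^2 - 3*x + 2 = (x - 2)*(x - 1) = 0.
  ⇒ x = 1, 2

f''(x) = 2*x - 3
Second-derivative test at each critical point:
  f''(1) = -1 < 0 → local maximum
  f''(2) = 1 > 0 → local minimum

Critical points: x = 1 (local maximum); x = 2 (local minimum)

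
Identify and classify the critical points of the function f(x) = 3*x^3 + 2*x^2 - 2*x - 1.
f'(x) = 9*x^2 + 4*x - 2

Solve f'(x) = 0:
  9*x^2 + 4*x - 2 = 0 has no rational roots; quadratic formula: x = (-4 ± √88)/18.
  ⇒ x = -sqrt(22)/9 - 2/9 ≈ -0.7434, -2/9 + sqrt(22)/9 ≈ 0.2989

f''(x) = 18*x + 4
Second-derivative test at each critical point:
  f''(-0.7434) = -9.3808 < 0 → local maximum
  f''(0.2989) = 9.3808 > 0 → local minimum

Critical points: x = -sqrt(22)/9 - 2/9 ≈ -0.7434 (local maximum); x = -2/9 + sqrt(22)/9 ≈ 0.2989 (local minimum)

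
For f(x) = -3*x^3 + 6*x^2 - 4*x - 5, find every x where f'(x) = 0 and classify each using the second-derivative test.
f'(x) = -9*x^2 + 12*x - 4

Solve f'(x) = 0:
  Factor: -9*x^2 + 12*x - 4 = -(3*x - 2)^2 = 0.
  ⇒ x = 2/3

f''(x) = 12 - 18*x
Second-derivative test at each critical point:
  f''(2/3) = 0, so the second-derivative test is inconclusive; use the first-derivative test: f'(5/12) = -0.5625, f'(11/12) = -0.5625 — f' is negative on both sides (no sign change) → neither a local maximum nor a local minimum

Critical points: x = 2/3 (neither)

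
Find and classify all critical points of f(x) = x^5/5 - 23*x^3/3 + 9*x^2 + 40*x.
f'(x) = x^4 - 23*x^2 + 18*x + 40

Solve f'(x) = 0:
  Factor: x^4 - 23*x^2 + 18*x + 40 = (x - 4)*(x - 2)*(x + 1)*(x + 5) = 0.
  ⇒ x = -5, -1, 2, 4

f''(x) = 4*x^3 - 46*x + 18
Second-derivative test at each critical point:
  f''(-5) = -252 < 0 → local maximum
  f''(-1) = 60 > 0 → local minimum
  f''(2) = -42 < 0 → local maximum
  f''(4) = 90 > 0 → local minimum

Critical points: x = -5 (local maximum); x = -1 (local minimum); x = 2 (local maximum); x = 4 (local minimum)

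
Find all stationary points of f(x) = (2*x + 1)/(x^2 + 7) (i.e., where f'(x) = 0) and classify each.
f'(x) = 2*(-x^2 - x + 7)/(x^4 + 14*x^2 + 49)

Solve f'(x) = 0:
  f'(x) = -2*(x^2 + x - 7)/(x^2 + 7)^2; the denominator is positive wherever f is defined, so f'(x) = 0 ⇔ -2*x^2 - 2*x + 14 = 0.
  Factor: -2*x^2 - 2*x + 14 = -2*(x^2 + x - 7); x^2 + x - 7 = 0 has no rational roots; quadratic formula: x = (-1 ± √29)/2.
  ⇒ x = -sqrt(29)/2 - 1/2 ≈ -3.1926, -1/2 + sqrt(29)/2 ≈ 2.1926

f''(x) = 2*(4*x^2*(2*x + 1) - (6*x + 1)*(x^2 + 7))/(x^2 + 7)^3
Second-derivative test at each critical point:
  f''(-3.1926) = 0.0364 > 0 → local minimum
  f''(2.1926) = -0.0773 < 0 → local maximum

Critical points: x = -sqrt(29)/2 - 1/2 ≈ -3.1926 (local minimum); x = -1/2 + sqrt(29)/2 ≈ 2.1926 (local maximum)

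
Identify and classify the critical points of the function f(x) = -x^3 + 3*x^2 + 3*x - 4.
f'(x) = -3*x^2 + 6*x + 3

Solve f'(x) = 0:
  Factor: -3*x^2 + 6*x + 3 = -3*(x^2 - 2*x - 1); x^2 - 2*x - 1 = 0 has no rational roots; quadratic formula: x = (2 ± √8)/2.
  ⇒ x = 1 - sqrt(2) ≈ -0.4142, 1 + sqrt(2) ≈ 2.4142

f''(x) = 6 - 6*x
Second-derivative test at each critical point:
  f''(-0.4142) = 8.4853 > 0 → local minimum
  f''(2.4142) = -8.4853 < 0 → local maximum

Critical points: x = 1 - sqrt(2) ≈ -0.4142 (local minimum); x = 1 + sqrt(2) ≈ 2.4142 (local maximum)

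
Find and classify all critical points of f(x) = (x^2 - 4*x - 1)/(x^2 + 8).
f'(x) = 2*(2*x^2 + 9*x - 16)/(x^4 + 16*x^2 + 64)

Solve f'(x) = 0:
  f'(x) = 2*(2*x^2 + 9*x - 16)/(x^2 + 8)^2; the denominator is positive wherever f is defined, so f'(x) = 0 ⇔ 4*x^2 + 18*x - 32 = 0.
  Factor: 4*x^2 + 18*x - 32 = 2*(2*x^2 + 9*x - 16); 2*x^2 + 9*x - 16 = 0 has no rational roots; quadratic formula: x = (-9 ± √209)/4.
  ⇒ x = -sqrt(209)/4 - 9/4 ≈ -5.8642, -9/4 + sqrt(209)/4 ≈ 1.3642

f''(x) = 2*(-4*x^3 - 27*x^2 + 96*x + 72)/(x^6 + 24*x^4 + 192*x^2 + 512)
Second-derivative test at each critical point:
  f''(-5.8642) = -0.0161 < 0 → local maximum
  f''(1.3642) = 0.2973 > 0 → local minimum

Critical points: x = -sqrt(209)/4 - 9/4 ≈ -5.8642 (local maximum); x = -9/4 + sqrt(209)/4 ≈ 1.3642 (local minimum)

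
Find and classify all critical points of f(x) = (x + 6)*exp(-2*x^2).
f'(x) = (-4*x*(x + 6) + 1)*exp(-2*x^2)

Solve f'(x) = 0:
  f'(x) = (-4*x^2 - 24*x + 1)·exp(-2*x^2) and exp(-2*x^2) > 0 for every x, so f'(x) = 0 ⇔ -4*x^2 - 24*x + 1 = 0.
  4*x^2 + 24*x - 1 = 0 has no rational roots; quadratic formula: x = (-24 ± √592)/8.
  ⇒ x = -sqrt(37)/2 - 3 ≈ -6.0414, -3 + sqrt(37)/2 ≈ 0.0414

f''(x) = 4*(4*x^2*(x + 6) - 3*x - 6)*exp(-2*x^2)
Second-derivative test at each critical point:
  f''(-6.0414) = 4.832e-31 > 0 → local minimum
  f''(0.0414) = -24.2479 < 0 → local maximum

Critical points: x = -sqrt(37)/2 - 3 ≈ -6.0414 (local minimum); x = -3 + sqrt(37)/2 ≈ 0.0414 (local maximum)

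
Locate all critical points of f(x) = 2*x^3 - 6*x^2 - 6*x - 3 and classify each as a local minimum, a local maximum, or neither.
f'(x) = 6*x^2 - 12*x - 6

Solve f'(x) = 0:
  Factor: 6*x^2 - 12*x - 6 = 6*(x^2 - 2*x - 1); x^2 - 2*x - 1 = 0 has no rational roots; quadratic formula: x = (2 ± √8)/2.
  ⇒ x = 1 - sqrt(2) ≈ -0.4142, 1 + sqrt(2) ≈ 2.4142

f''(x) = 12*x - 12
Second-derivative test at each critical point:
  f''(-0.4142) = -16.9706 < 0 → local maximum
  f''(2.4142) = 16.9706 > 0 → local minimum

Critical points: x = 1 - sqrt(2) ≈ -0.4142 (local maximum); x = 1 + sqrt(2) ≈ 2.4142 (local minimum)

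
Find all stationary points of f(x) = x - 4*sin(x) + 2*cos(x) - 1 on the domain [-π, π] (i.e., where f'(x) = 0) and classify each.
f'(x) = -2*sin(x) - 4*cos(x) + 1

Solve f'(x) = 0 on [-π, π]:
  f'(x) = 0 ⇔ -2*sin(x) - 4*cos(x) = -1. Write the left side as R·cos(x + φ) with R = √((-4)² + 2²) = 2*sqrt(5), cos φ = -2*sqrt(5)/5, sin φ = sqrt(5)/5; then cos(x + φ) = -sqrt(5)/10. Solve for x and keep the solutions lying in [-π, π].
  ⇒ x = atan((1 - 2*sqrt(19))/(2 + sqrt(19))) ≈ -0.8816, atan((1 + 2*sqrt(19))/(2 - sqrt(19))) + pi ≈ 1.8089

f''(x) = 4*sin(x) - 2*cos(x)
Second-derivative test at each critical point:
  f''(-0.8816) = -4.3589 < 0 → local maximum
  f''(1.8089) = 4.3589 > 0 → local minimum

Critical points: x = atan((1 - 2*sqrt(19))/(2 + sqrt(19))) ≈ -0.8816 (local maximum); x = atan((1 + 2*sqrt(19))/(2 - sqrt(19))) + pi ≈ 1.8089 (local minimum)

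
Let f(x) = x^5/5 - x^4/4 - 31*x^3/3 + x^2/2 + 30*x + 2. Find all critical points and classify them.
f'(x) = x^4 - x^3 - 31*x^2 + x + 30

Solve f'(x) = 0:
  Factor: x^4 - x^3 - 31*x^2 + x + 30 = (x - 6)*(x - 1)*(x + 1)*(x + 5) = 0.
  ⇒ x = -5, -1, 1, 6

f''(x) = 4*x^3 - 3*x^2 - 62*x + 1
Second-derivative test at each critical point:
  f''(-5) = -264 < 0 → local maximum
  f''(-1) = 56 > 0 → local minimum
  f''(1) = -60 < 0 → local maximum
  f''(6) = 385 > 0 → local minimum

Critical points: x = -5 (local maximum); x = -1 (local minimum); x = 1 (local maximum); x = 6 (local minimum)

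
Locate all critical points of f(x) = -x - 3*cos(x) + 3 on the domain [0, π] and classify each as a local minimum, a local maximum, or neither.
f'(x) = 3*sin(x) - 1

Solve f'(x) = 0 on [0, π]:
  f'(x) = 0 ⇔ sin(x) = 1/3, i.e. x = arcsin(1/3) + 2nπ or x = π − arcsin(1/3) + 2nπ; keep the solutions lying in [0, π].
  ⇒ x = asin(1/3) ≈ 0.3398, pi - asin(1/3) ≈ 2.8018

f''(x) = 3*cos(x)
Second-derivative test at each critical point:
  f''(0.3398) = 2.8284 > 0 → local minimum
  f''(2.8018) = -2.8284 < 0 → local maximum

Critical points: x = asin(1/3) ≈ 0.3398 (local minimum); x = pi - asin(1/3) ≈ 2.8018 (local maximum)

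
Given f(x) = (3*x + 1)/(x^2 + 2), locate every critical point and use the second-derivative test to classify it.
f'(x) = (-3*x^2 - 2*x + 6)/(x^4 + 4*x^2 + 4)

Solve f'(x) = 0:
  f'(x) = -(3*x^2 + 2*x - 6)/(x^2 + 2)^2; the denominator is positive wherever f is defined, so f'(x) = 0 ⇔ -3*x^2 - 2*x + 6 = 0.
  3*x^2 + 2*x - 6 = 0 has no rational roots; quadratic formula: x = (-2 ± √76)/6.
  ⇒ x = -sqrt(19)/3 - 1/3 ≈ -1.7863, -1/3 + sqrt(19)/3 ≈ 1.1196

f''(x) = 2*(4*x^2*(3*x + 1) - (9*x + 1)*(x^2 + 2))/(x^2 + 2)^3
Second-derivative test at each critical point:
  f''(-1.7863) = 0.3235 > 0 → local minimum
  f''(1.1196) = -0.8235 < 0 → local maximum

Critical points: x = -sqrt(19)/3 - 1/3 ≈ -1.7863 (local minimum); x = -1/3 + sqrt(19)/3 ≈ 1.1196 (local maximum)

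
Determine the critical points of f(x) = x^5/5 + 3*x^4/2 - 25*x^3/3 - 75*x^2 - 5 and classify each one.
f'(x) = x*(x^3 + 6*x^2 - 25*x - 150)

Solve f'(x) = 0:
  Factor: x^4 + 6*x^3 - 25*x^2 - 150*x = x*(x - 5)*(x + 5)*(x + 6) = 0.
  ⇒ x = -6, -5, 0, 5

f''(x) = 4*x^3 + 18*x^2 - 50*x - 150
Second-derivative test at each critical point:
  f''(-6) = -66 < 0 → local maximum
  f''(-5) = 50 > 0 → local minimum
  f''(0) = -150 < 0 → local maximum
  f''(5) = 550 > 0 → local minimum

Critical points: x = -6 (local maximum); x = -5 (local minimum); x = 0 (local maximum); x = 5 (local minimum)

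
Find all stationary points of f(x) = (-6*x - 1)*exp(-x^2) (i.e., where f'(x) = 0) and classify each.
f'(x) = 2*(x*(6*x + 1) - 3)*exp(-x^2)

Solve f'(x) = 0:
  f'(x) = (12*x^2 + 2*x - 6)·exp(-x^2) and exp(-x^2) > 0 for every x, so f'(x) = 0 ⇔ 12*x^2 + 2*x - 6 = 0.
  Factor: 12*x^2 + 2*x - 6 = 2*(6*x^2 + x - 3); 6*x^2 + x - 3 = 0 has no rational roots; quadratic formula: x = (-1 ± √73)/12.
  ⇒ x = -sqrt(73)/12 - 1/12 ≈ -0.7953, -1/12 + sqrt(73)/12 ≈ 0.6287

f''(x) = 2*(-12*x^3 - 2*x^2 + 18*x + 1)*exp(-x^2)
Second-derivative test at each critical point:
  f''(-0.7953) = -9.0777 < 0 → local maximum
  f''(0.6287) = 11.5093 > 0 → local minimum

Critical points: x = -sqrt(73)/12 - 1/12 ≈ -0.7953 (local maximum); x = -1/12 + sqrt(73)/12 ≈ 0.6287 (local minimum)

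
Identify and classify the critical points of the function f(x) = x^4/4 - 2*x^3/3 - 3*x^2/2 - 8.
f'(x) = x*(x^2 - 2*x - 3)

Solve f'(x) = 0:
  Factor: x^3 - 2*x^2 - 3*x = x*(x - 3)*(x + 1) = 0.
  ⇒ x = -1, 0, 3

f''(x) = 3*x^2 - 4*x - 3
Second-derivative test at each critical point:
  f''(-1) = 4 > 0 → local minimum
  f''(0) = -3 < 0 → local maximum
  f''(3) = 12 > 0 → local minimum

Critical points: x = -1 (local minimum); x = 0 (local maximum); x = 3 (local minimum)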